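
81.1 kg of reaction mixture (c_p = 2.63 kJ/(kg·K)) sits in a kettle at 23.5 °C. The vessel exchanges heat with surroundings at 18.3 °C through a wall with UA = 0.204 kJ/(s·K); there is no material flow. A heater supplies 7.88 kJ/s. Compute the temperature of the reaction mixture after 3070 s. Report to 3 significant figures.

M c_p dT/dt = −UA(T − T_amb) + Q̇.
dT/dt = (T_ss − T)/τ with T_ss = T_amb + Q̇/UA = 18.3 + 7.88/0.204 = 56.927 °C, τ = M c_p/UA = 81.1·2.63/0.204 = 1045.6 s.
T approaches T_ss exponentially: T(t) = T_ss + (T₀ − T_ss) e^(−t/τ).
T(3070) = 56.927 + (-33.427)·0.053065 = 55.154 °C.

55.2 °C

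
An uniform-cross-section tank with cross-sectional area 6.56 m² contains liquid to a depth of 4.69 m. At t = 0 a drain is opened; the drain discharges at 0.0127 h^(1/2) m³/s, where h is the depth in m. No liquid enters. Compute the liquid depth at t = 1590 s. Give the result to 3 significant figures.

With no inflow, A dh/dt = −0.0127 √h.
∫ h^(−1/2) dh = −(0.0127/A) ∫ dt, giving 2√h = 2√h₀ − (0.0127/A) t.
√h = √4.69 − 0.0127·1590/(2·6.56) = 2.1656 − 1.5391 = 0.62654.
h = 0.62654² = 0.39255 m.

0.393 m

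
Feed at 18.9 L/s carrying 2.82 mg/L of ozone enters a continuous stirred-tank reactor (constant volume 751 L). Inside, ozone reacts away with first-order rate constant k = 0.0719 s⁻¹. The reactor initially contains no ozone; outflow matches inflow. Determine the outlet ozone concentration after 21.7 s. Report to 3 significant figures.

0.642 mg/L

Accumulation = in − out − consumed: V dC/dt = Q C_in − Q C − k V C.
This is linear with rate a = Q/V + k = 0.097066 s⁻¹.
C_ss = Q C_in/(Q + kV) = 0.73114 mg/L; C(t) = C_ss + (C₀ − C_ss) e^(−a t).
C(21.7) = 0.73114 + (-0.73114)·e^(−0.097066·21.7) = 0.73114 + (-0.73114)·0.12168 = 0.64218 mg/L.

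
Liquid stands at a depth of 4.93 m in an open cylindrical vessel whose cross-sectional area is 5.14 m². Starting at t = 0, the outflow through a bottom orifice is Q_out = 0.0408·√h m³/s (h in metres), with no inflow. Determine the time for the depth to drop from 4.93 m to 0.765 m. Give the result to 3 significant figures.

339 s

Accumulation of liquid (constant cross-section A): A dh/dt = −0.0408 √h.
∫ h^(−1/2) dh = −(0.0408/A) ∫ dt, giving 2√h = 2√h₀ − (0.0408/A) t.
t = 2A(√h₀ − √h)/0.0408 = 2·5.14·(√4.93 − √0.765)/0.0408
  = 10.280 × (2.2204 − 0.87464) / 0.0408 = 339.07 s.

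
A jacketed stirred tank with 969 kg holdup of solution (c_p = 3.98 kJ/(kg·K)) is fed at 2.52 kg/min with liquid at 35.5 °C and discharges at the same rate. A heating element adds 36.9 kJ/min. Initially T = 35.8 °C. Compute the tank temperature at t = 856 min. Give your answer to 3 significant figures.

38.8 °C

M c_p dT/dt = ṁ c_p (T_in − T) + Q̇.
Rearrange: dT/dt = (T_ss − T)/τ with τ = M/ṁ = 384.52 min and T_ss = T_in + Q̇/(ṁ c_p) = 39.179 °C.
This is linear first-order; T(t) = T_ss + (T₀ − T_ss) e^(−t/τ).
T(856) = 39.179 + (-3.3791)·e^(−856/384.52) = 39.179 + (-3.3791)·0.10795 = 38.814 °C.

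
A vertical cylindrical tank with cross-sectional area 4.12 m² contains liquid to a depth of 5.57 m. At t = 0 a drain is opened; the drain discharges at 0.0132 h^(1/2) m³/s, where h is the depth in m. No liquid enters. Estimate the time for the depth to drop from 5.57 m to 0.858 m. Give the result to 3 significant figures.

A dh/dt = −Q_out = −0.0132 √h.
Separate and integrate: 2(√h − √h₀) = −(0.0132/A) t.
t = 2A(√h₀ − √h)/0.0132 = 2·4.12·(√5.57 − √0.858)/0.0132
  = 8.2400 × (2.3601 − 0.92628) / 0.0132 = 895.04 s.

895 s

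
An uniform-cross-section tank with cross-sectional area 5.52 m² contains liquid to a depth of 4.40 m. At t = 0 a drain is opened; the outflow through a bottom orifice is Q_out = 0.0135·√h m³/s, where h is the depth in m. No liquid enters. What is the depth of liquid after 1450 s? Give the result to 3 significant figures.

With no inflow, A dh/dt = −0.0135 √h.
∫ h^(−1/2) dh = −(0.0135/A) ∫ dt, giving 2√h = 2√h₀ − (0.0135/A) t.
√h = √4.40 − 0.0135·1450/(2·5.52) = 2.0976 − 1.7731 = 0.32452.
h = 0.32452² = 0.10531 m.

0.105 m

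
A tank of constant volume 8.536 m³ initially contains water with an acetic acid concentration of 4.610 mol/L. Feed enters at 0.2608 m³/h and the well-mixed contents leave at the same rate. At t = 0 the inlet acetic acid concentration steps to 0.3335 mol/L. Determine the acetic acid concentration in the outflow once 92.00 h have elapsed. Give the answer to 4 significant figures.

Unsteady species balance (constant V, well mixed): V dC/dt = Q(C_in − C).
Time constant τ = V/Q = 8.536/0.2608 = 32.7301 h.
Integrating: C(t) = C_in + (C₀ − C_in) e^(−t/τ).
C(92.00) = 0.3335 + (4.610 − 0.3335)·e^(−92.00/32.7301) = 0.3335 + (4.27650)·0.0601525 = 0.590742 mol/L.

0.5907 mol/L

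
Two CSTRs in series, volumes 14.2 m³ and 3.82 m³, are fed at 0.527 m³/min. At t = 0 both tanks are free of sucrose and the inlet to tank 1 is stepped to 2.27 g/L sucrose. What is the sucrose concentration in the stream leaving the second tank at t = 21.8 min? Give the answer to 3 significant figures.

Time constants: τᵢ = Vᵢ/Q for each well-mixed tank.
τ₁ = 14.2/0.527 = 26.945 min; τ₂ = 3.82/0.527 = 7.2486 min.
Solving the cascade with C₁(0)=C₂(0)=0 gives C₂(t) = C_in[1 − (τ₁ e^(−t/τ₁) − τ₂ e^(−t/τ₂))/(τ₁ − τ₂)].
At t = 21.8: e^(−t/τ₁) = 0.44528, e^(−t/τ₂) = 0.049416.
C₂ = 2.27·[1 − (26.945·0.44528 − 7.2486·0.049416)/(19.696)] = 2.27·0.40904 = 0.92852 g/L.

0.929 g/L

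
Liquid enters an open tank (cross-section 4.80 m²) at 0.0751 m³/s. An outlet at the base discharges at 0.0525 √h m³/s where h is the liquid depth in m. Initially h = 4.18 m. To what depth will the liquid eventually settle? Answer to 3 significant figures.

Level balance: A dh/dt = 0.0751 − 0.0525 √h. Setting dh/dt = 0:
Q_in = 0.0525 √h_ss ⇒ √h_ss = 0.0751/0.0525 = 1.4305.
h_ss = 1.4305² = 2.0463 m. (Since h₀ = 4.18 m > h_ss, the level will fall toward this value.)

2.05 m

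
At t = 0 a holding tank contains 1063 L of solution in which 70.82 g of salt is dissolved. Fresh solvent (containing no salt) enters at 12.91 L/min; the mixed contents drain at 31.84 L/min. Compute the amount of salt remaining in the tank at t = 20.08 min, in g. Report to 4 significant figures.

Let m(t) be the amount of salt. Volume: V(t) = V₀ + (Q_in − Q_out) t = 1063 − 18.9300 t; V(20.08) = 682.886 L.
Species balance (pure solvent in): dm/dt = −Q_out · m/V(t).
dm/m = −Q_out dt/(V₀ − 18.9300 t); integrating gives ln(m/m₀) = −(Q_out/(Q_in−Q_out)) ln(V/V₀).
m = m₀ (V₀/V)^(Q_out/(Q_in−Q_out)) = 70.82 × (1063/682.886)^(-1.68199) = 33.6436 g.

33.64 g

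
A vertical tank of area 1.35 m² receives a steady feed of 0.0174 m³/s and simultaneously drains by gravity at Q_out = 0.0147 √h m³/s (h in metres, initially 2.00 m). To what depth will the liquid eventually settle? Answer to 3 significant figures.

1.40 m

Level balance: A dh/dt = 0.0174 − 0.0147 √h. Setting dh/dt = 0:
Q_in = 0.0147 √h_ss ⇒ √h_ss = 0.0174/0.0147 = 1.1837.
h_ss = 1.1837² = 1.4011 m. (Since h₀ = 2.00 m > h_ss, the level will fall toward this value.)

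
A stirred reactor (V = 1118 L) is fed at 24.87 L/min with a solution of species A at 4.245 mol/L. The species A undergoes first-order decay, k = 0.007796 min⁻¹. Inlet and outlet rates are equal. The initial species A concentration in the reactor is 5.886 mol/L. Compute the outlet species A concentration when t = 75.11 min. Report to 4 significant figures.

3.431 mol/L

Accumulation = in − out − consumed: V dC/dt = Q C_in − Q C − k V C.
This is linear with rate a = Q/V + k = 0.0300411 min⁻¹.
C_ss = Q C_in/(Q + kV) = 3.14337 mol/L; C(t) = C_ss + (C₀ − C_ss) e^(−a t).
C(75.11) = 3.14337 + (2.74263)·e^(−0.0300411·75.11) = 3.14337 + (2.74263)·0.104728 = 3.43061 mol/L.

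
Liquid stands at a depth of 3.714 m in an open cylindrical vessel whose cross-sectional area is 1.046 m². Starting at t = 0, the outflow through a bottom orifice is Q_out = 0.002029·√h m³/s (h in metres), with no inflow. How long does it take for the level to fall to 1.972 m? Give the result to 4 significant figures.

Unsteady balance on liquid volume: A dh/dt = −0.002029 √h.
∫ h^(−1/2) dh = −(0.002029/A) ∫ dt, giving 2√h = 2√h₀ − (0.002029/A) t.
t = 2A(√h₀ − √h)/0.002029 = 2·1.046·(√3.714 − √1.972)/0.002029
  = 2.09200 × (1.92717 − 1.40428) / 0.002029 = 539.131 s.

539.1 s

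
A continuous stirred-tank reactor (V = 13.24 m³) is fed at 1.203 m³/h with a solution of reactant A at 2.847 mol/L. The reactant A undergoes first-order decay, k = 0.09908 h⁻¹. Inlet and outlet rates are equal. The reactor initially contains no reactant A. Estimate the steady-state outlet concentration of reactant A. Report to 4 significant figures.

1.362 mol/L

V dC/dt = Q(C_in − C) − k V C.
At steady state: 0 = Q C_in − (Q + kV) C_ss, so C_ss = Q C_in/(Q + kV).
C_ss = 1.203·2.847/(1.203 + 0.09908·13.24) = 3.42494/2.51482 = 1.36190 mol/L.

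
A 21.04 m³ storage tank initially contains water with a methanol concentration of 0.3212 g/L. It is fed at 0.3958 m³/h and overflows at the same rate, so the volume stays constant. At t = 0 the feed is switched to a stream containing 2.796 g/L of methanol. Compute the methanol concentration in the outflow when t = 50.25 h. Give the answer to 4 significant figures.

1.834 g/L

Species balance on the tank: V dC/dt = Q(C_in − C).
Time constant τ = V/Q = 21.04/0.3958 = 53.1582 h.
Integrating: C(t) = C_in + (C₀ − C_in) e^(−t/τ).
C(50.25) = 2.796 + (0.3212 − 2.796)·e^(−50.25/53.1582) = 2.796 + (-2.47480)·0.388566 = 1.83438 g/L.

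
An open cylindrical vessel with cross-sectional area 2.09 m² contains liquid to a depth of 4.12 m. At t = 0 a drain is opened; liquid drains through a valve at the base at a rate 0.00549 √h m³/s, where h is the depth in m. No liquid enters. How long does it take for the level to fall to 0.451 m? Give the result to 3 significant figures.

Mass balance (ρ constant): A dh/dt = −0.00549 √h.
Separate and integrate: 2(√h − √h₀) = −(0.00549/A) t.
t = 2A(√h₀ − √h)/0.00549 = 2·2.09·(√4.12 − √0.451)/0.00549
  = 4.1800 × (2.0298 − 0.67157) / 0.00549 = 1034.1 s.

1030 s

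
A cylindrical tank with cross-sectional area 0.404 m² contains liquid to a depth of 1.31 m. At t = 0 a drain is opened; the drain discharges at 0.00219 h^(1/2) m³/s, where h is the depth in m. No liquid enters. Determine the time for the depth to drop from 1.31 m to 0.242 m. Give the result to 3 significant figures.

With no inflow, A dh/dt = −0.00219 √h.
This is separable: 2 d(√h)/dt = −0.00219/A, so √h = √h₀ − (0.00219/(2A)) t.
t = 2A(√h₀ − √h)/0.00219 = 2·0.404·(√1.31 − √0.242)/0.00219
  = 0.80800 × (1.1446 − 0.49193) / 0.00219 = 240.78 s.

241 s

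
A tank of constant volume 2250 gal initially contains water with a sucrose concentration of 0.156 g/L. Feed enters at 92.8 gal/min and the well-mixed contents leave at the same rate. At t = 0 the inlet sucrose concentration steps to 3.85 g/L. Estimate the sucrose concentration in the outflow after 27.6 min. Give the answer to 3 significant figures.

Transient balance on the dissolved component: V dC/dt = Q(C_in − C).
Time constant τ = V/Q = 2250/92.8 = 24.246 min.
Integrating: C(t) = C_in + (C₀ − C_in) e^(−t/τ).
C(27.6) = 3.85 + (0.156 − 3.85)·e^(−27.6/24.246) = 3.85 + (-3.6940)·0.32035 = 2.6666 g/L.

2.67 g/L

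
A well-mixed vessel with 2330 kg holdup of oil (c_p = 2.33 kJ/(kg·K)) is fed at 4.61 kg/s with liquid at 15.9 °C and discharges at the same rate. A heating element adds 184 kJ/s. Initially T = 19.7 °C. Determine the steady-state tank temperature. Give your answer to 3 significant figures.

33.0 °C

M c_p dT/dt = ṁ c_p (T_in − T) + Q̇.
At steady state dT/dt = 0 ⇒ T_ss = T_in + Q̇/(ṁ c_p) = 15.9 + 184/(4.61·2.33) = 33.030 °C.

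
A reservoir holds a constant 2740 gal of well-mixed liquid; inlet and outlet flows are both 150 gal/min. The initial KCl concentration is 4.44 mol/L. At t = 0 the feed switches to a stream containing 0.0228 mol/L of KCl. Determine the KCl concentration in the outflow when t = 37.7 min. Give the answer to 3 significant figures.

Species balance on the tank: V dC/dt = Q(C_in − C).
Time constant τ = V/Q = 2740/150 = 18.267 min.
C approaches C_in exponentially: C(t) = C_in + (C₀ − C_in) e^(−t/τ).
C(37.7) = 0.0228 + (4.44 − 0.0228)·e^(−37.7/18.267) = 0.0228 + (4.4172)·0.12696 = 0.58362 mol/L.

0.584 mol/L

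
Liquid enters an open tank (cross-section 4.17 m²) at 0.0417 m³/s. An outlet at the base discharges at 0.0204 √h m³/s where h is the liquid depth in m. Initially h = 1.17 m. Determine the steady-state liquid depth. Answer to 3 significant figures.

Mass balance (ρ constant): A dh/dt = Q_in − 0.0204 √h. At steady state dh/dt = 0:
Q_in = 0.0204 √h_ss ⇒ √h_ss = 0.0417/0.0204 = 2.0441.
h_ss = 2.0441² = 4.1784 m. (Since h₀ = 1.17 m < h_ss, the level will rise toward this value.)

4.18 m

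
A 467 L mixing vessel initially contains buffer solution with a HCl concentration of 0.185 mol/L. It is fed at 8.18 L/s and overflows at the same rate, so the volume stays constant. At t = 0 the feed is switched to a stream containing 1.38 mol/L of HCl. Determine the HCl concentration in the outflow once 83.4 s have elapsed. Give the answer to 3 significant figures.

1.10 mol/L

Species balance on the tank: V dC/dt = Q(C_in − C).
So dC/dt = (C_in − C)/τ with τ = V/Q = 467/8.18 = 57.090 s.
C approaches C_in exponentially: C(t) = C_in + (C₀ − C_in) e^(−t/τ).
C(83.4) = 1.38 + (0.185 − 1.38)·e^(−83.4/57.090) = 1.38 + (-1.1950)·0.23204 = 1.1027 mol/L.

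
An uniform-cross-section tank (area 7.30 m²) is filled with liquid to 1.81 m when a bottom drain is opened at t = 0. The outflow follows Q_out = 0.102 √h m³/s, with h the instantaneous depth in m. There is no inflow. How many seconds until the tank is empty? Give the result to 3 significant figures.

193 s

Accumulation of liquid (constant cross-section A): A dh/dt = −0.102 √h.
This is separable: 2 d(√h)/dt = −0.102/A, so √h = √h₀ − (0.102/(2A)) t.
Tank is empty when √h = 0: t_empty = 2A√h₀/0.102.
t_empty = 2·7.30·√1.81/0.102 = 14.600·1.3454/0.102 = 192.57 s.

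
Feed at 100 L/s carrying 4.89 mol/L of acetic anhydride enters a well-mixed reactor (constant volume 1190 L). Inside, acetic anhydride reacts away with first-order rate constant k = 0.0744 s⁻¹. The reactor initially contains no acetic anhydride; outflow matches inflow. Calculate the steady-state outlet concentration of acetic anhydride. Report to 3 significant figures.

Species balance: V dC/dt = Q C_in − Q C − k V C.
At steady state: 0 = Q C_in − (Q + kV) C_ss, so C_ss = Q C_in/(Q + kV).
C_ss = 100·4.89/(100 + 0.0744·1190) = 489.00/188.54 = 2.5937 mol/L.

2.59 mol/L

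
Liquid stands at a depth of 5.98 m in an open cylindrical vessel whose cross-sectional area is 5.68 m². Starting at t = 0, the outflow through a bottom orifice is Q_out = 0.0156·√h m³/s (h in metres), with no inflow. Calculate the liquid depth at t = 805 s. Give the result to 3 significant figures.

1.80 m

With no inflow, A dh/dt = −0.0156 √h.
This is separable: 2 d(√h)/dt = −0.0156/A, so √h = √h₀ − (0.0156/(2A)) t.
√h = √5.98 − 0.0156·805/(2·5.68) = 2.4454 − 1.1055 = 1.3399.
h = 1.3399² = 1.7955 m.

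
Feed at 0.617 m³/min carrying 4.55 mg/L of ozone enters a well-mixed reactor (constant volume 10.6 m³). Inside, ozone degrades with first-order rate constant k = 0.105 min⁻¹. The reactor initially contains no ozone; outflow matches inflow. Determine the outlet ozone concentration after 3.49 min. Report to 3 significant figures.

Accumulation = in − out − consumed: V dC/dt = Q C_in − Q C − k V C.
This is linear with rate a = Q/V + k = 0.16321 min⁻¹.
C_ss = Q C_in/(Q + kV) = 1.6227 mg/L; C(t) = C_ss + (C₀ − C_ss) e^(−a t).
C(3.49) = 1.6227 + (-1.6227)·e^(−0.16321·3.49) = 1.6227 + (-1.6227)·0.56575 = 0.70467 mg/L.

0.705 mg/L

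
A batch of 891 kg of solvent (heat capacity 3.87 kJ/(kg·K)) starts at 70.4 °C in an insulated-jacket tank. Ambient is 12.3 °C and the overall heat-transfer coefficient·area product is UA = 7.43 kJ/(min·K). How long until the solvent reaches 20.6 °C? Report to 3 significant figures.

Lumped-capacitance energy balance: M c_p dT/dt = UA(T_amb − T).
τ = M c_p/UA = 464.09 min; T_ss = T_amb = 12.300 °C.
T(t) = T_ss + (T₀ − T_ss)e^(−t/τ); set T = 20.6:
t = −τ ln[(T − T_ss)/(T₀ − T_ss)] = −464.09 · ln(0.14286) = 903.07 min.

903 min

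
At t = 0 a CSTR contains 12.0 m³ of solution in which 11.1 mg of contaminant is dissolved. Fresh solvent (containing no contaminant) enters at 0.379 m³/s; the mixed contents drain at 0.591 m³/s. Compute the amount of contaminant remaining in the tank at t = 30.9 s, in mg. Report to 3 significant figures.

Total volume: dV/dt = Q_in − Q_out = -0.21200 m³/s, so V(t) = 12.0 − 0.21200 t and V(30.9) = 5.4492 m³.
Species balance (pure solvent in): dm/dt = −Q_out · m/V(t).
Separate: dm/m = −Q_out dt/V(t) ⇒ ln(m/m₀) = −(Q_out/(Q_in−Q_out)) ln(V/V₀).
m = m₀ (V₀/V)^(Q_out/(Q_in−Q_out)) = 11.1 × (12.0/5.4492)^(-2.7877) = 1.2290 mg.

1.23 mg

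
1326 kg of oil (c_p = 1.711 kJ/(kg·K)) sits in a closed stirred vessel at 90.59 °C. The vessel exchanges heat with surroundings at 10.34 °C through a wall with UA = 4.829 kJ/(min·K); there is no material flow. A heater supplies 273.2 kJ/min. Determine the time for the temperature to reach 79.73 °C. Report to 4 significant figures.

288.4 min

First-law balance (no shaft work): M c_p dT/dt = −UA(T − T_amb) + Q̇.
τ = M c_p/UA = 469.825 min; T_ss = T_amb + Q̇/UA = 10.34 + 273.2/4.829 = 66.9149 °C.
T(t) = T_ss + (T₀ − T_ss)e^(−t/τ); set T = 79.73:
t = −τ ln[(T − T_ss)/(T₀ − T_ss)] = −469.825 · ln(0.541291) = 288.378 min.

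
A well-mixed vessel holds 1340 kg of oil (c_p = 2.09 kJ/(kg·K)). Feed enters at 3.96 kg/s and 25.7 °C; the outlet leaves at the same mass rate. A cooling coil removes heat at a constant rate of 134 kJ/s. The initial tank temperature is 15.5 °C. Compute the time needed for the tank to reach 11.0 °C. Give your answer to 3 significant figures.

Energy balance: M c_p dT/dt = ṁ c_p (T_in − T) − 134.
τ = M/ṁ = 338.38 s; T_ss = T_in − Q̇/(ṁ c_p) = 9.5094 °C.
T(t) = T_ss + (T₀ − T_ss) e^(−t/τ). Set T = 11.0:
e^(−t/τ) = (11.0 − 9.5094)/(15.5 − 9.5094) = 0.24882
t = −338.38 · ln(0.24882) = 470.69 s.

471 s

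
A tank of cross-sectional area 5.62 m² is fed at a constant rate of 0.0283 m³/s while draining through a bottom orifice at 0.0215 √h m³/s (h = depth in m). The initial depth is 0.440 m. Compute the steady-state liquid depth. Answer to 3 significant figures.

1.73 m

Mass balance (ρ constant): A dh/dt = Q_in − 0.0215 √h. At steady state dh/dt = 0:
Q_in = 0.0215 √h_ss ⇒ √h_ss = 0.0283/0.0215 = 1.3163.
h_ss = 1.3163² = 1.7326 m. (Since h₀ = 0.440 m < h_ss, the level will rise toward this value.)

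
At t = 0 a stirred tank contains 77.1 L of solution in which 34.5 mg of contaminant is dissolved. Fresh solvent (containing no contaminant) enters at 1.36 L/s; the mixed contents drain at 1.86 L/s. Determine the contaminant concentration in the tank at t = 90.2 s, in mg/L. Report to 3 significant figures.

Let m(t) be the amount of contaminant. Volume: V(t) = V₀ + (Q_in − Q_out) t = 77.1 − 0.50000 t; V(90.2) = 32.000 L.
Species balance (pure solvent in): dm/dt = −Q_out · m/V(t).
dm/m = −Q_out dt/(V₀ − 0.50000 t); integrating gives ln(m/m₀) = −(Q_out/(Q_in−Q_out)) ln(V/V₀).
m = m₀ (V₀/V)^(Q_out/(Q_in−Q_out)) = 34.5 × (77.1/32.000)^(-3.7200) = 1.3096 mg.
C = m/V = 1.3096/32.000 = 0.040925 mg/L.

0.0409 mg/L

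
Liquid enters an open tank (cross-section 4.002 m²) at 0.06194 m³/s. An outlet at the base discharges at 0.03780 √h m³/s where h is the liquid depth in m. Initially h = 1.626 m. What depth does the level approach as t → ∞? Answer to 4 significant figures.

A dh/dt = Q_in − 0.03780 √h. Steady state requires inflow = outflow:
Q_in = 0.03780 √h_ss ⇒ √h_ss = 0.06194/0.03780 = 1.63862.
h_ss = 1.63862² = 2.68509 m. (Since h₀ = 1.626 m < h_ss, the level will rise toward this value.)

2.685 m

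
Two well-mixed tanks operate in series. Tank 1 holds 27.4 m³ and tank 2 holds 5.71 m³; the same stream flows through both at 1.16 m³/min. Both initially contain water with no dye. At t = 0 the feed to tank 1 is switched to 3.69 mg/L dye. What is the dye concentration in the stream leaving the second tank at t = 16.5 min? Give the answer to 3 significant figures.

Each tank obeys Vᵢ dCᵢ/dt = Q(Cᵢ₋₁ − Cᵢ), so τᵢ = Vᵢ/Q.
τ₁ = 27.4/1.16 = 23.621 min; τ₂ = 5.71/1.16 = 4.9224 min.
Tank 1: C₁ = C_in(1 − e^(−t/τ₁)). Tank 2 (τ₁ ≠ τ₂): C₂ = C_in[1 − (τ₁ e^(−t/τ₁) − τ₂ e^(−t/τ₂))/(τ₁ − τ₂)].
At t = 16.5: e^(−t/τ₁) = 0.49731, e^(−t/τ₂) = 0.035014.
C₂ = 3.69·[1 − (23.621·0.49731 − 4.9224·0.035014)/(18.698)] = 3.69·0.38099 = 1.4058 mg/L.

1.41 mg/L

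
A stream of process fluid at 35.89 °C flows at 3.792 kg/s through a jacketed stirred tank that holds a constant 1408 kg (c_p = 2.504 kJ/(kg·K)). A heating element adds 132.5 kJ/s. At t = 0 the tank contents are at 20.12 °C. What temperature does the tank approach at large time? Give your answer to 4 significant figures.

49.84 °C

M c_p dT/dt = ṁ c_p (T_in − T) + Q̇.
At steady state dT/dt = 0 ⇒ T_ss = T_in + Q̇/(ṁ c_p) = 35.89 + 132.5/(3.792·2.504) = 49.8445 °C.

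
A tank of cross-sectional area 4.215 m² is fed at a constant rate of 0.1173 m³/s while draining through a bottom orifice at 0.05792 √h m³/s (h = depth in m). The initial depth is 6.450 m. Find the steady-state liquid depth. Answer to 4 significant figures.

Level balance: A dh/dt = 0.1173 − 0.05792 √h. Setting dh/dt = 0:
Q_in = 0.05792 √h_ss ⇒ √h_ss = 0.1173/0.05792 = 2.02521.
h_ss = 2.02521² = 4.10146 m. (Since h₀ = 6.450 m > h_ss, the level will fall toward this value.)

4.101 m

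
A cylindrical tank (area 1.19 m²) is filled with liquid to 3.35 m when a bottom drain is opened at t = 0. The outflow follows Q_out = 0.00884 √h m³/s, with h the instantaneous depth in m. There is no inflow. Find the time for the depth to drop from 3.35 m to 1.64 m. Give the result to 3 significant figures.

148 s

A dh/dt = −Q_out = −0.00884 √h.
Separate and integrate: 2(√h − √h₀) = −(0.00884/A) t.
t = 2A(√h₀ − √h)/0.00884 = 2·1.19·(√3.35 − √1.64)/0.00884
  = 2.3800 × (1.8303 − 1.2806) / 0.00884 = 147.99 s.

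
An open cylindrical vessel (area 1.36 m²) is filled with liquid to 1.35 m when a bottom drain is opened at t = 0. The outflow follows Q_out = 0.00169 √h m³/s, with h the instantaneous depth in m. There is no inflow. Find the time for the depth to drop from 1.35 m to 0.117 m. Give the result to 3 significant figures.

1320 s

Unsteady balance on liquid volume: A dh/dt = −0.00169 √h.
This is separable: 2 d(√h)/dt = −0.00169/A, so √h = √h₀ − (0.00169/(2A)) t.
t = 2A(√h₀ − √h)/0.00169 = 2·1.36·(√1.35 − √0.117)/0.00169
  = 2.7200 × (1.1619 − 0.34205) / 0.00169 = 1319.5 s.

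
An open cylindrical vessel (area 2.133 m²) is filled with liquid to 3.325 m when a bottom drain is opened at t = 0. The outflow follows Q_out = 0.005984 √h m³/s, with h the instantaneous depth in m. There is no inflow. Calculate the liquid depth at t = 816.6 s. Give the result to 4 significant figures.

With no inflow, A dh/dt = −0.005984 √h.
∫ h^(−1/2) dh = −(0.005984/A) ∫ dt, giving 2√h = 2√h₀ − (0.005984/A) t.
√h = √3.325 − 0.005984·816.6/(2·2.133) = 1.82346 − 1.14546 = 0.677998.
h = 0.677998² = 0.459681 m.

0.4597 m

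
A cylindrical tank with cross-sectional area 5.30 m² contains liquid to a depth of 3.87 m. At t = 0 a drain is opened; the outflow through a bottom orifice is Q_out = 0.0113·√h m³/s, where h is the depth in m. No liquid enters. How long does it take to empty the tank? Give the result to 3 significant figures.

1850 s

With no inflow, A dh/dt = −0.0113 √h.
∫ h^(−1/2) dh = −(0.0113/A) ∫ dt, giving 2√h = 2√h₀ − (0.0113/A) t.
Set h = 0: 2√h₀ = (0.0113/A) t_empty ⇒ t_empty = 2A√h₀/0.0113.
t_empty = 2·5.30·√3.87/0.0113 = 10.600·1.9672/0.0113 = 1845.4 s.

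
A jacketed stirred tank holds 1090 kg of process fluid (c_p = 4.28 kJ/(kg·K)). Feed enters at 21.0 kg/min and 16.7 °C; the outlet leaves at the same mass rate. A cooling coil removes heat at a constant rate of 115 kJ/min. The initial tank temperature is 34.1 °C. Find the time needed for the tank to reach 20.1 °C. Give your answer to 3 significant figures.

M c_p dT/dt = ṁ c_p (T_in − T) − Q̇.
τ = M/ṁ = 51.905 min; T_ss = T_in − Q̇/(ṁ c_p) = 15.421 °C.
T(t) = T_ss + (T₀ − T_ss) e^(−t/τ). Set T = 20.1:
e^(−t/τ) = (20.1 − 15.421)/(34.1 − 15.421) = 0.25051
t = −51.905 · ln(0.25051) = 71.849 min.

71.8 min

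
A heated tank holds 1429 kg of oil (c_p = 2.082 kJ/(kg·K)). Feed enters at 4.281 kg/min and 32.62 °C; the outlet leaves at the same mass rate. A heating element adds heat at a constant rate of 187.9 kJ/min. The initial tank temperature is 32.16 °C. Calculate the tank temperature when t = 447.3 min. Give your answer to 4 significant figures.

48.06 °C

M c_p dT/dt = ṁ c_p (T_in − T) + Q̇.
τ = M/ṁ = 333.801 min; T_ss = T_in + Q̇/(ṁ c_p) = 32.62 + 187.9/(4.281·2.082) = 53.7015 °C.
T approaches T_ss exponentially: T(t) = T_ss + (T₀ − T_ss) e^(−t/τ).
T(447.3) = 53.7015 + (-21.5415)·e^(−447.3/333.801) = 53.7015 + (-21.5415)·0.261840 = 48.0611 °C.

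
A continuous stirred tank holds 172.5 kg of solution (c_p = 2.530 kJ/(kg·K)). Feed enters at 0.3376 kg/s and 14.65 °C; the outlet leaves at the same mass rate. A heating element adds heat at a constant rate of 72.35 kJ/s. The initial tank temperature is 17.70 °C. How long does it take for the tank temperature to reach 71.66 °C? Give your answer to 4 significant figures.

M c_p dT/dt = ṁ c_p (T_in − T) + Q̇.
τ = M/ṁ = 510.960 s; T_ss = T_in + Q̇/(ṁ c_p) = 99.3563 °C.
T(t) = T_ss + (T₀ − T_ss) e^(−t/τ). Set T = 71.66:
e^(−t/τ) = (71.66 − 99.3563)/(17.70 − 99.3563) = 0.339181
t = −510.960 · ln(0.339181) = 552.460 s.

552.5 s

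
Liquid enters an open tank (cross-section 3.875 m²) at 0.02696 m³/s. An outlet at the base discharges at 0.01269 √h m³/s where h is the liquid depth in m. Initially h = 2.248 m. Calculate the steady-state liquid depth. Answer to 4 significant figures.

Level balance: A dh/dt = 0.02696 − 0.01269 √h. Setting dh/dt = 0:
Q_in = 0.01269 √h_ss ⇒ √h_ss = 0.02696/0.01269 = 2.12451.
h_ss = 2.12451² = 4.51353 m. (Since h₀ = 2.248 m < h_ss, the level will rise toward this value.)

4.514 m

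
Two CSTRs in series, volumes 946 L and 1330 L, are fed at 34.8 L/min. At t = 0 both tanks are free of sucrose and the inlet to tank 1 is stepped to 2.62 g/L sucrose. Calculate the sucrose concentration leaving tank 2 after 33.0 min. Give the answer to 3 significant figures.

0.710 g/L

Species balance on tank i: dCᵢ/dt = (Cᵢ₋₁ − Cᵢ)/τᵢ with τᵢ = Vᵢ/Q.
τ₁ = 946/34.8 = 27.184 min; τ₂ = 1330/34.8 = 38.218 min.
Solving the cascade with C₁(0)=C₂(0)=0 gives C₂(t) = C_in[1 − (τ₁ e^(−t/τ₁) − τ₂ e^(−t/τ₂))/(τ₁ − τ₂)].
At t = 33.0: e^(−t/τ₁) = 0.29702, e^(−t/τ₂) = 0.42170.
C₂ = 2.62·[1 − (27.184·0.29702 − 38.218·0.42170)/(-11.034)] = 2.62·0.27114 = 0.71040 g/L.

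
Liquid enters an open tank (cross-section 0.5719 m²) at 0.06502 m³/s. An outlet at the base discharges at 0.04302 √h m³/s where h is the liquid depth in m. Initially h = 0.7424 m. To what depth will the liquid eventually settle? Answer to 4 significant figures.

2.284 m

A dh/dt = Q_in − 0.04302 √h. Steady state requires inflow = outflow:
Q_in = 0.04302 √h_ss ⇒ √h_ss = 0.06502/0.04302 = 1.51139.
h_ss = 1.51139² = 2.28430 m. (Since h₀ = 0.7424 m < h_ss, the level will rise toward this value.)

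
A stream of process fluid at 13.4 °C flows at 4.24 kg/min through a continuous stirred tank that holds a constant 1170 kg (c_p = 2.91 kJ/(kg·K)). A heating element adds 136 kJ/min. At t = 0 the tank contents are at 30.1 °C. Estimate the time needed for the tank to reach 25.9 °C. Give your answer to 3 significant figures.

First-law balance (no shaft work): M c_p dT/dt = ṁ c_p (T_in − T) + 136.
τ = M/ṁ = 275.94 min; T_ss = T_in + Q̇/(ṁ c_p) = 24.422 °C.
T(t) = T_ss + (T₀ − T_ss) e^(−t/τ). Set T = 25.9:
e^(−t/τ) = (25.9 − 24.422)/(30.1 − 24.422) = 0.26024
t = −275.94 · ln(0.26024) = 371.46 min.

371 min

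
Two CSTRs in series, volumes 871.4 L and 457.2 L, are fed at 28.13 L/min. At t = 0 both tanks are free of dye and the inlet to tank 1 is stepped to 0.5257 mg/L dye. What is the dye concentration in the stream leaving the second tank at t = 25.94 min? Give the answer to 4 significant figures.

Each tank obeys Vᵢ dCᵢ/dt = Q(Cᵢ₋₁ − Cᵢ), so τᵢ = Vᵢ/Q.
τ₁ = 871.4/28.13 = 30.9776 min; τ₂ = 457.2/28.13 = 16.2531 min.
Solving the cascade with C₁(0)=C₂(0)=0 gives C₂(t) = C_in[1 − (τ₁ e^(−t/τ₁) − τ₂ e^(−t/τ₂))/(τ₁ − τ₂)].
At t = 25.94: e^(−t/τ₁) = 0.432843, e^(−t/τ₂) = 0.202705.
C₂ = 0.5257·[1 − (30.9776·0.432843 − 16.2531·0.202705)/(14.7245)] = 0.5257·0.313127 = 0.164611 mg/L.

0.1646 mg/L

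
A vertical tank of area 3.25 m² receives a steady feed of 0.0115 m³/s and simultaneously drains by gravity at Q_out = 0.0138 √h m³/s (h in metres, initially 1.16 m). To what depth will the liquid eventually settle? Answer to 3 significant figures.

Unsteady balance on liquid volume: A dh/dt = Q_in − 0.0138 √h. At steady state dh/dt = 0:
Q_in = 0.0138 √h_ss ⇒ √h_ss = 0.0115/0.0138 = 0.83333.
h_ss = 0.83333² = 0.69444 m. (Since h₀ = 1.16 m > h_ss, the level will fall toward this value.)

0.694 m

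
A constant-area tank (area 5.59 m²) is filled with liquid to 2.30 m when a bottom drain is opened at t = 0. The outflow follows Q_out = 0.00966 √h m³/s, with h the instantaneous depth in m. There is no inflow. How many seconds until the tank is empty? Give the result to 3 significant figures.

1760 s

A dh/dt = −Q_out = −0.00966 √h.
∫ h^(−1/2) dh = −(0.00966/A) ∫ dt, giving 2√h = 2√h₀ − (0.00966/A) t.
Set h = 0: 2√h₀ = (0.00966/A) t_empty ⇒ t_empty = 2A√h₀/0.00966.
t_empty = 2·5.59·√2.30/0.00966 = 11.180·1.5166/0.00966 = 1755.2 s.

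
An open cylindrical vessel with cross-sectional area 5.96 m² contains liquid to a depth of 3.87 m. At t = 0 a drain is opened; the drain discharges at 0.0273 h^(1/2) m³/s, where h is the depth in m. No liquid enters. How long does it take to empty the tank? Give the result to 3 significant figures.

With no inflow, A dh/dt = −0.0273 √h.
This is separable: 2 d(√h)/dt = −0.0273/A, so √h = √h₀ − (0.0273/(2A)) t.
Tank is empty when √h = 0: t_empty = 2A√h₀/0.0273.
t_empty = 2·5.96·√3.87/0.0273 = 11.920·1.9672/0.0273 = 858.95 s.

859 s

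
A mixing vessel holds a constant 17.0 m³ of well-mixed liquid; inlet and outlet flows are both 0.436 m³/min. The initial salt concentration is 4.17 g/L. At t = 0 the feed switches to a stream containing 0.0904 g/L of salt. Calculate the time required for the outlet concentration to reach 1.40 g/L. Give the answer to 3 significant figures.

Species balance: V dC/dt = Q(C_in − C) ⇒ τ = V/Q = 38.991 min.
C(t) = C_in + (C₀ − C_in) e^(−t/τ). Set C = 1.40 and solve for t:
e^(−t/τ) = (C − C_in)/(C₀ − C_in) = (1.40 − 0.0904)/(4.17 − 0.0904) = 0.32101
t = −τ ln(…) = 38.991 × 1.1363 = 44.304 min.

44.3 min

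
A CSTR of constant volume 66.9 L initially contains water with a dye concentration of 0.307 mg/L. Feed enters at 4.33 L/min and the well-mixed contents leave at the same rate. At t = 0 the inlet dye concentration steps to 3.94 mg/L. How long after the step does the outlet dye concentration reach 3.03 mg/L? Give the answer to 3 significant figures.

Species balance on the tank: V dC/dt = Q(C_in − C), so τ = V/Q = 15.450 min.
C(t) = C_in + (C₀ − C_in) e^(−t/τ). Set C = 3.03 and solve for t:
e^(−t/τ) = (C − C_in)/(C₀ − C_in) = (3.03 − 3.94)/(0.307 − 3.94) = 0.25048
t = −τ ln(…) = 15.450 × 1.3844 = 21.389 min.

21.4 min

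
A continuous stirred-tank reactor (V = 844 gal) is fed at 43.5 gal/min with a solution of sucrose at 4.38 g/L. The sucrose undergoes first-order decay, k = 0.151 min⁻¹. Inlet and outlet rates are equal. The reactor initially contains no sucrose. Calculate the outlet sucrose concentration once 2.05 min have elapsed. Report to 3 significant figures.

V dC/dt = Q(C_in − C) − k V C.
This is linear with rate a = Q/V + k = 0.20254 min⁻¹.
C_ss = Q C_in/(Q + kV) = 1.1146 g/L; C(t) = C_ss + (C₀ − C_ss) e^(−a t).
C(2.05) = 1.1146 + (-1.1146)·e^(−0.20254·2.05) = 1.1146 + (-1.1146)·0.66020 = 0.37873 g/L.

0.379 g/L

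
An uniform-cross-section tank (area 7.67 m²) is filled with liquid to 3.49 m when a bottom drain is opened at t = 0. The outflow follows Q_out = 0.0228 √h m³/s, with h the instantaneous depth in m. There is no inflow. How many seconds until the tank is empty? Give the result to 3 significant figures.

1260 s

Mass balance (ρ constant): A dh/dt = −0.0228 √h.
Separate and integrate: 2(√h − √h₀) = −(0.0228/A) t.
Set h = 0: 2√h₀ = (0.0228/A) t_empty ⇒ t_empty = 2A√h₀/0.0228.
t_empty = 2·7.67·√3.49/0.0228 = 15.340·1.8682/0.0228 = 1256.9 s.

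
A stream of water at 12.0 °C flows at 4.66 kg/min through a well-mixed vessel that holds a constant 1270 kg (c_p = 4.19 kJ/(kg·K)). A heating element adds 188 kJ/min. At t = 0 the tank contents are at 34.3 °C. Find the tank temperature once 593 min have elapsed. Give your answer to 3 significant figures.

23.1 °C

M c_p dT/dt = ṁ c_p (T_in − T) + Q̇.
τ = M/ṁ = 272.53 min; T_ss = T_in + Q̇/(ṁ c_p) = 12.0 + 188/(4.66·4.19) = 21.628 °C.
Solution: T(t) = T_ss + (T₀ − T_ss) e^(−t/τ).
T(593) = 21.628 + (12.672)·e^(−593/272.53) = 21.628 + (12.672)·0.11351 = 23.067 °C.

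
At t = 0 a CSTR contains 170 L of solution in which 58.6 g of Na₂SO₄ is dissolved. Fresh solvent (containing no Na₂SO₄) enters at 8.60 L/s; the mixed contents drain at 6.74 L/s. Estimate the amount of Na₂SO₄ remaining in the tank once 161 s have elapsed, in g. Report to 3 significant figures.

Let m(t) be the amount of Na₂SO₄. Volume: V(t) = V₀ + (Q_in − Q_out) t = 170 + 1.8600 t; V(161) = 469.46 L.
Species balance (pure solvent in): dm/dt = −Q_out · m/V(t).
Separate: dm/m = −Q_out dt/V(t) ⇒ ln(m/m₀) = −(Q_out/(Q_in−Q_out)) ln(V/V₀).
m = m₀ (V₀/V)^(Q_out/(Q_in−Q_out)) = 58.6 × (170/469.46)^(3.6237) = 1.4768 g.

1.48 g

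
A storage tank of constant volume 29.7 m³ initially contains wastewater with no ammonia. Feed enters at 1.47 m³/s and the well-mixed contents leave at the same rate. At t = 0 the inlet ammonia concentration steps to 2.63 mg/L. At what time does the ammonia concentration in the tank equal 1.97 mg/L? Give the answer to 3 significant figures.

Species balance: V dC/dt = Q(C_in − C) ⇒ τ = V/Q = 20.204 s.
C(t) = C_in + (C₀ − C_in) e^(−t/τ). Set C = 1.97 and solve for t:
e^(−t/τ) = (C − C_in)/(C₀ − C_in) = (1.97 − 2.63)/(0 − 2.63) = 0.25095
t = −τ ln(…) = 20.204 × 1.3825 = 27.932 s.

27.9 s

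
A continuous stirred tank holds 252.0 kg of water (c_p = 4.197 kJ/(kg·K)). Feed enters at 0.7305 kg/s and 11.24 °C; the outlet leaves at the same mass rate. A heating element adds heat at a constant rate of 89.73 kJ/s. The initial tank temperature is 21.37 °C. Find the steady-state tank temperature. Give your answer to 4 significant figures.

M c_p dT/dt = ṁ c_p (T_in − T) + Q̇.
At steady state dT/dt = 0 ⇒ T_ss = T_in + Q̇/(ṁ c_p) = 11.24 + 89.73/(0.7305·4.197) = 40.5070 °C.

40.51 °C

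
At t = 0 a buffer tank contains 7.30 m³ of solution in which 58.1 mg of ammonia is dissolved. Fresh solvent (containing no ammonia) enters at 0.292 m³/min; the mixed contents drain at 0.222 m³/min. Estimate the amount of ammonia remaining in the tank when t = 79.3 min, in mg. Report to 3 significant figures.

9.67 mg

Let m(t) be the amount of ammonia. Volume: V(t) = V₀ + (Q_in − Q_out) t = 7.30 + 0.070000 t; V(79.3) = 12.851 m³.
Species balance (pure solvent in): dm/dt = −Q_out · m/V(t).
dm/m = −Q_out dt/(V₀ + 0.070000 t); integrating gives ln(m/m₀) = −(Q_out/(Q_in−Q_out)) ln(V/V₀).
m = m₀ (V₀/V)^(Q_out/(Q_in−Q_out)) = 58.1 × (7.30/12.851)^(3.1714) = 9.6656 mg.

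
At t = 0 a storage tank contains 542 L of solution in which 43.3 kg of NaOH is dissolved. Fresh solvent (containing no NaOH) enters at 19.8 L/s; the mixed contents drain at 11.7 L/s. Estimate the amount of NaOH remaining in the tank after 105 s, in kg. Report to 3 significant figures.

11.1 kg

Total volume: dV/dt = Q_in − Q_out = 8.1000 L/s, so V(t) = 542 + 8.1000 t and V(105) = 1392.5 L.
No NaOH enters, so dm/dt = −Q_out · (m/V).
dm/m = −Q_out dt/(V₀ + 8.1000 t); integrating gives ln(m/m₀) = −(Q_out/(Q_in−Q_out)) ln(V/V₀).
m = m₀ (V₀/V)^(Q_out/(Q_in−Q_out)) = 43.3 × (542/1392.5)^(1.4444) = 11.081 kg.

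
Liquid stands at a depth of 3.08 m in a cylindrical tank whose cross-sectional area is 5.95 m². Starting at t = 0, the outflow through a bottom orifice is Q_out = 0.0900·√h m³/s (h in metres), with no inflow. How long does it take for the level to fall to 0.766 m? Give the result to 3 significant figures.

Unsteady balance on liquid volume: A dh/dt = −0.0900 √h.
Separate and integrate: 2(√h − √h₀) = −(0.0900/A) t.
t = 2A(√h₀ − √h)/0.0900 = 2·5.95·(√3.08 − √0.766)/0.0900
  = 11.900 × (1.7550 − 0.87521) / 0.0900 = 116.33 s.

116 s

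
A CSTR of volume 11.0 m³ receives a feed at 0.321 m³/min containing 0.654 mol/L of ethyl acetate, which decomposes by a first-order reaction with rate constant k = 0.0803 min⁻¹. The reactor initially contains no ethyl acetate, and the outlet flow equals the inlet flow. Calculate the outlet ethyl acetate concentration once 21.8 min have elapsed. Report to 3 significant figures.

0.158 mol/L

Species balance: V dC/dt = Q C_in − Q C − k V C.
This is linear with rate a = Q/V + k = 0.10948 min⁻¹.
C_ss = Q C_in/(Q + kV) = 0.17432 mol/L; C(t) = C_ss + (C₀ − C_ss) e^(−a t).
C(21.8) = 0.17432 + (-0.17432)·e^(−0.10948·21.8) = 0.17432 + (-0.17432)·0.091932 = 0.15829 mol/L.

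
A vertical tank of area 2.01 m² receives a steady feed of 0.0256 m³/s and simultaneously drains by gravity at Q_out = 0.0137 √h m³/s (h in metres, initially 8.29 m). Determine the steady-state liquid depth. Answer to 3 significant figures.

3.49 m

A dh/dt = Q_in − 0.0137 √h. Steady state requires inflow = outflow:
Q_in = 0.0137 √h_ss ⇒ √h_ss = 0.0256/0.0137 = 1.8686.
h_ss = 1.8686² = 3.4917 m. (Since h₀ = 8.29 m > h_ss, the level will fall toward this value.)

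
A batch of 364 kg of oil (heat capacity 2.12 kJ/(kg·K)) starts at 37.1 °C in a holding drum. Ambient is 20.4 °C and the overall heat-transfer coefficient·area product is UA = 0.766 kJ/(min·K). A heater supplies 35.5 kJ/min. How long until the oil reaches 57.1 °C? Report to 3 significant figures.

1130 min

Energy balance: M c_p dT/dt = −UA(T − T_amb) + Q̇.
τ = M c_p/UA = 1007.4 min; T_ss = T_amb + Q̇/UA = 20.4 + 35.5/0.766 = 66.745 °C.
T(t) = T_ss + (T₀ − T_ss)e^(−t/τ); set T = 57.1:
t = −τ ln[(T − T_ss)/(T₀ − T_ss)] = −1007.4 · ln(0.32534) = 1131.2 min.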